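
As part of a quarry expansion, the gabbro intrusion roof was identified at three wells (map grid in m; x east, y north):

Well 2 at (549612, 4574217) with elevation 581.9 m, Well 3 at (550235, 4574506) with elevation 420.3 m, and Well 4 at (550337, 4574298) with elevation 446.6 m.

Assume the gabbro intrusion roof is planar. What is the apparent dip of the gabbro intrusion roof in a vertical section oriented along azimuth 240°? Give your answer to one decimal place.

Let the plane be z = a·x + b·y + c.
Well 3−Well 2: 623a + 289b = −161.6;  Well 4−Well 2: 725a + 81b = −135.3.
Solving gives a = −0.16353, b = −0.20664.
Unit vector along 240° is (sin 240°, cos 240°) = (-0.8660, -0.5000).
Slope in that direction = a·(-0.8660) + b·(-0.5000) = 0.24494.
Apparent dip = arctan|0.24494| = 13.8° (true dip is 14.8°, so apparent ≤ true as expected).

13.8°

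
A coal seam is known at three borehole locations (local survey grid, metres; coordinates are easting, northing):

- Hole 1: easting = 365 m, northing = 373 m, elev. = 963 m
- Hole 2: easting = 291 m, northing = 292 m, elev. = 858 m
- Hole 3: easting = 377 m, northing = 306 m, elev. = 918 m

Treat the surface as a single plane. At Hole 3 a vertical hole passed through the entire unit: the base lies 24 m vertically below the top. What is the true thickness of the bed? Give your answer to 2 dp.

17.29 m

Let the plane be z = a·easting + b·northing + c.
Hole 2−Hole 1: −74a − 81b = −105;  Hole 3−Hole 1: 12a − 67b = −45.
Solving gives a = 0.57167, b = 0.77403.
|∇z| = √(a²+b²) = 0.96225, so dip δ = arctan(0.96225) = 43.90°.
True thickness = vertical thickness × cos δ = 24 × cos 43.90° = 17.29 m.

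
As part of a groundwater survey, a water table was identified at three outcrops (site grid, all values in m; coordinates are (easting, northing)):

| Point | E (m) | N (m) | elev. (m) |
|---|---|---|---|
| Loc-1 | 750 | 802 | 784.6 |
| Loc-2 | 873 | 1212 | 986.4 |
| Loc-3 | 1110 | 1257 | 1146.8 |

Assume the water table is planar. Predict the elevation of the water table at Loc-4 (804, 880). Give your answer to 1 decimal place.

Two edge vectors: Loc-1→Loc-2 = (123, 410, 201.8), Loc-1→Loc-3 = (360, 455, 362.2).
Normal n = (Loc-1→Loc-2) × (Loc-1→Loc-3) = (56683, 28097.4, -91635).
So ∂z/∂E = −n_x/n_z = 0.618574 and ∂z/∂N = −n_y/n_z = 0.306623.
Intercept c from Loc-1: 784.6 − 463.93 − 245.91 = 74.76.
At (804, 880): z = 497.3 + 269.8 + 74.76 = 841.9 m.

841.9 m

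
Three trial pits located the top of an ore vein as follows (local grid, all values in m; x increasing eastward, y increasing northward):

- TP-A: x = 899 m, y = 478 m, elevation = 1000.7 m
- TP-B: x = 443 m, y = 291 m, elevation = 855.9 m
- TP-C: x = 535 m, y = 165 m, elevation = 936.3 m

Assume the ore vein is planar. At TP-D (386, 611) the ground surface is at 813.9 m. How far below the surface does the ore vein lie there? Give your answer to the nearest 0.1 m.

Let the plane be z = a·x + b·y + c.
TP-B−TP-A: −456a − 187b = −144.8;  TP-C−TP-A: −364a − 313b = −64.4.
Solving gives a = 0.44575, b = −0.31263.
Then c = 1000.7 − a·899 − b·478 = 749.41.
At (386, 611): z_contact = 172.06 − 191.02 + 749.41 = 730.45 m.
Depth below ground = 813.9 − 730.45 = 83.4 m.

83.4 m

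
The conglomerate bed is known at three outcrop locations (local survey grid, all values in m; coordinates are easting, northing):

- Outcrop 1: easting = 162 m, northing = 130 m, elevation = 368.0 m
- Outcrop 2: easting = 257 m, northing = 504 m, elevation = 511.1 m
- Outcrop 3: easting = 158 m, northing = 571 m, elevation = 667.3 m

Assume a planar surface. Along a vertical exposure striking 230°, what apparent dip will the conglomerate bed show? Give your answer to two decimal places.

Two edge vectors: Outcrop 1→Outcrop 2 = (95, 374, 143.1), Outcrop 1→Outcrop 3 = (-4, 441, 299.3).
Normal n = (Outcrop 1→Outcrop 2) × (Outcrop 1→Outcrop 3) = (48831.1, -29005.9, 43391).
So ∂z/∂easting = −n_x/n_z = −1.12537 and ∂z/∂northing = −n_y/n_z = 0.66848.
Unit vector along 230° is (sin 230°, cos 230°) = (-0.7660, -0.6428).
Slope in that direction = a·(-0.7660) + b·(-0.6428) = 0.43240.
Apparent dip = arctan|0.43240| = 23.38° (true dip is 52.6°, so apparent ≤ true as expected).

23.38°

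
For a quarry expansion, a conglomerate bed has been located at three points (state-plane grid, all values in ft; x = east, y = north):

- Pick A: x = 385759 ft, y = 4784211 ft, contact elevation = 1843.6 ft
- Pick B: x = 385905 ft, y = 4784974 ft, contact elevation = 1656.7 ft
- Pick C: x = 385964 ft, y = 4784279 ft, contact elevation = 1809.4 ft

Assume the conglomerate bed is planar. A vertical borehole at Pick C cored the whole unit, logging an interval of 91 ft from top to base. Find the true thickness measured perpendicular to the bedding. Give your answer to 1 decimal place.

88.4 ft

Two edge vectors: Pick A→Pick B = (146, 763, -186.9), Pick A→Pick C = (205, 68, -34.2).
Normal n = (Pick A→Pick B) × (Pick A→Pick C) = (-13385.4, -33321.3, -146487).
So ∂z/∂x = −n_x/n_z = −0.09138 and ∂z/∂y = −n_y/n_z = −0.22747.
|∇z| = √(a²+b²) = 0.24514, so dip δ = arctan(0.24514) = 13.77°.
True thickness = vertical thickness × cos δ = 91 × cos 13.77° = 88.4 ft.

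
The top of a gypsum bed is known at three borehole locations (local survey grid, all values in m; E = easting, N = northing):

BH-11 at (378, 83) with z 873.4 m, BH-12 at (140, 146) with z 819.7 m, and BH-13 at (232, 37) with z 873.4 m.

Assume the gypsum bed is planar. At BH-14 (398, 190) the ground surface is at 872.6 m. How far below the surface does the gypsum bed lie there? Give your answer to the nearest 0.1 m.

Let the plane be z = a·E + b·N + c.
BH-12−BH-11: −238a + 63b = −53.7;  BH-13−BH-11: −146a − 46b = 0.
Solving gives a = 0.12261, b = −0.38917.
Then c = 873.4 − a·378 − b·83 = 859.35.
At (398, 190): z_contact = 48.80 − 73.94 + 859.35 = 834.21 m.
Depth below ground = 872.6 − 834.21 = 38.4 m.

38.4 m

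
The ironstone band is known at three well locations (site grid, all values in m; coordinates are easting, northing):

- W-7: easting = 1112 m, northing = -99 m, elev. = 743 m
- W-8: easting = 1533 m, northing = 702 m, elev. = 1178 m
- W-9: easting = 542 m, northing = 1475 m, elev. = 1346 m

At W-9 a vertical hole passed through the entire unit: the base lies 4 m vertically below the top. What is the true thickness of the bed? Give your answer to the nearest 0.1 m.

Let the plane be z = a·easting + b·northing + c.
W-8−W-7: 421a + 801b = 435;  W-9−W-7: −570a + 1574b = 603.
Solving gives a = 0.18020, b = 0.44836.
|∇z| = √(a²+b²) = 0.48322, so dip δ = arctan(0.48322) = 25.79°.
True thickness = vertical thickness × cos δ = 4 × cos 25.79° = 3.6 m.

3.6 m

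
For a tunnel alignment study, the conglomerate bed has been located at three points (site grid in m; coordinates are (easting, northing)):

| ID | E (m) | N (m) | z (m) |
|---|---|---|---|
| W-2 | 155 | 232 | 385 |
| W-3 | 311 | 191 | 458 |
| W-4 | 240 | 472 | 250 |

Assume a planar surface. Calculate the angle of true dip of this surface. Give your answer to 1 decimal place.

36.0°

Let the plane be z = a·E + b·N + c.
W-3−W-2: 156a − 41b = 73;  W-4−W-2: 85a + 240b = −135.
Solving gives a = 0.29285, b = −0.66622.
Gradient magnitude |∇z| = √(a² + b²) = √(0.08576 + 0.44385) = 0.72774.
True dip = arctan(0.72774) = 36.0°, dipping toward NNW (azimuth ≈ 336°).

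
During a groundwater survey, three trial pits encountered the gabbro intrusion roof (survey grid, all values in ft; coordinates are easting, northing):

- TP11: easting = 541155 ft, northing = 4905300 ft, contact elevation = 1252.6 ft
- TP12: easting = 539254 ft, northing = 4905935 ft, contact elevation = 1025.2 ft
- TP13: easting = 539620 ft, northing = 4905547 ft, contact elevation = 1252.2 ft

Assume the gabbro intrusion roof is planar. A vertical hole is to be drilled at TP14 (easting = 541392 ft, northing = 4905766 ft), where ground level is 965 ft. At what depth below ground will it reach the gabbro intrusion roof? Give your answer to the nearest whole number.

Let the plane be z = a·easting + b·northing + c.
TP12−TP11: −1901a + 635b = −227.4;  TP13−TP11: −1535a + 247b = −0.4.
Solving gives a = −0.11068138, b = −0.68945718.
Then c = 1252.6 − a·541155 − b·4905300 = 3443142.70.
At (541392, 4905766): z_contact = −59922.0 − 3382315.6 + 3443142.70 = 905.1 ft.
Depth below ground = 965 − 905.1 = 60 ft.

60 ft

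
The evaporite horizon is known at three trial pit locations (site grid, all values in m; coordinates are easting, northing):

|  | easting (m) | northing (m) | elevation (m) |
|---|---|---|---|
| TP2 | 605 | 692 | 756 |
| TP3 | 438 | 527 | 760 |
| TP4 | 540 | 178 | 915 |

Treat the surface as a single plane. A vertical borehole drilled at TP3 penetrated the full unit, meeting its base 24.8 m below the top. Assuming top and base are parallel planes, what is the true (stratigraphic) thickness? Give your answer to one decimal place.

Let the plane be z = a·easting + b·northing + c.
TP3−TP2: −167a − 165b = 4;  TP4−TP2: −65a − 514b = 159.
Solving gives a = 0.32190, b = −0.35005.
|∇z| = √(a²+b²) = 0.47556, so dip δ = arctan(0.47556) = 25.43°.
True thickness = vertical thickness × cos δ = 24.8 × cos 25.43° = 22.4 m.

22.4 m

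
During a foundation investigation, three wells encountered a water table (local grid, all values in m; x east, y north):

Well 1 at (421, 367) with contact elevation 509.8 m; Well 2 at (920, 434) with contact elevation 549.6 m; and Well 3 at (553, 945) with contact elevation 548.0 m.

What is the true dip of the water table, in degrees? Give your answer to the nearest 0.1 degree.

5.0°

Two edge vectors: Well 1→Well 2 = (499, 67, 39.8), Well 1→Well 3 = (132, 578, 38.2).
Normal n = (Well 1→Well 2) × (Well 1→Well 3) = (-20445, -13808.2, 279578).
So ∂z/∂x = −n_x/n_z = 0.07313 and ∂z/∂y = −n_y/n_z = 0.04939.
Gradient magnitude |∇z| = √(a² + b²) = √(0.00535 + 0.00244) = 0.08824.
True dip = arctan(0.08824) = 5.0°, dipping toward SW (azimuth ≈ 236°).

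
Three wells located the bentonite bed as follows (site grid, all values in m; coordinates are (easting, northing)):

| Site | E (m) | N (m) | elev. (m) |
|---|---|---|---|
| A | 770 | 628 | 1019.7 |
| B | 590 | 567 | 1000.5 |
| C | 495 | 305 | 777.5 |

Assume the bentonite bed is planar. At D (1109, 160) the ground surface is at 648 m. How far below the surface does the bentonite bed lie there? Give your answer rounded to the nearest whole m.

Two edge vectors: A→B = (-180, -61, -19.2), A→C = (-275, -323, -242.2).
Normal n = (A→B) × (A→C) = (8572.6, -38316, 41365).
So ∂z/∂E = −n_x/n_z = −0.20724 and ∂z/∂N = −n_y/n_z = 0.92629.
Intercept c from A: 1019.7 + 159.58 − 581.71 = 597.57.
At (1109, 160): z_contact = −229.8 + 148.2 + 597.57 = 515.9 m.
Depth below ground = 648 − 515.9 = 132 m.

132 m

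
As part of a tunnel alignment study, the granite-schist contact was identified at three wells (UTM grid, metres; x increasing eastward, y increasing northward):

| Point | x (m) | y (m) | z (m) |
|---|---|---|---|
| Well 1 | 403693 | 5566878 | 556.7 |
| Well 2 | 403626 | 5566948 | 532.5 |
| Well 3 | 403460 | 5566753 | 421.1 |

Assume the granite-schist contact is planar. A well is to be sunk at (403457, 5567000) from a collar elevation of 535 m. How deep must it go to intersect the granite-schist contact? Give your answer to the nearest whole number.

81 m

Two edge vectors: Well 1→Well 2 = (-67, 70, -24.2), Well 1→Well 3 = (-233, -125, -135.6).
Normal n = (Well 1→Well 2) × (Well 1→Well 3) = (-12517, -3446.6, 24685).
So ∂z/∂x = −n_x/n_z = 0.50706907 and ∂z/∂y = −n_y/n_z = 0.13962325.
Intercept c from Well 1: 556.7 − 204700.23 − 777265.62 = −981409.15.
At (403457, 5567000): z_contact = 204580.6 + 777282.6 − 981409.15 = 454.1 m.
Depth below ground = 535 − 454.1 = 81 m.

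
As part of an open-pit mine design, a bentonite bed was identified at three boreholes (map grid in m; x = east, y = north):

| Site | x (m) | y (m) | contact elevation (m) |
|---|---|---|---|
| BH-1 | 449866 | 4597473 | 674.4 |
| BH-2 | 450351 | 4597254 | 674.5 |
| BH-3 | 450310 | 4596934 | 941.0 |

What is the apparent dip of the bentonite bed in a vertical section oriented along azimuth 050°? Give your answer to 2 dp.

37.89°

Two edge vectors: BH-1→BH-2 = (485, -219, 0.1), BH-1→BH-3 = (444, -539, 266.6).
Normal n = (BH-1→BH-2) × (BH-1→BH-3) = (-58331.5, -129256.6, -164179).
So ∂z/∂x = −n_x/n_z = −0.35529 and ∂z/∂y = −n_y/n_z = −0.78729.
Unit vector along 050° is (sin 50°, cos 50°) = (0.7660, 0.6428).
Slope in that direction = a·(0.7660) + b·(0.6428) = −0.77823.
Apparent dip = arctan|0.77823| = 37.89° (true dip is 40.8°, so apparent ≤ true as expected).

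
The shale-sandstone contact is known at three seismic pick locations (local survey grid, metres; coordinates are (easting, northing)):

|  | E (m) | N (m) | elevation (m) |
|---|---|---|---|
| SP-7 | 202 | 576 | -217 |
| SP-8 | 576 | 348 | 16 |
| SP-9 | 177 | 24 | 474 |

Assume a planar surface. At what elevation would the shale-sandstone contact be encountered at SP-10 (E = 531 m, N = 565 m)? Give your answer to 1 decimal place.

Let the plane be z = a·E + b·N + c.
SP-8−SP-7: 374a − 228b = 233;  SP-9−SP-7: −25a − 552b = 691.
Solving gives a = −0.13638, b = −1.24564.
Then c = -217 − a·202 − b·576 = 528.03.
At (531, 565): z = −72.4 − 703.8 + 528.03 = -248.2 m.

-248.2 m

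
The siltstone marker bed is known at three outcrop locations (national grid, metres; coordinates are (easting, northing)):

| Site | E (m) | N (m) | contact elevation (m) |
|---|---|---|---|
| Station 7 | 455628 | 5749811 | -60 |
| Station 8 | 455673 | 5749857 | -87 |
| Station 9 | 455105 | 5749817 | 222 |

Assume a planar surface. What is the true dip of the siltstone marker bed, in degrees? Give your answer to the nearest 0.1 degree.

Let the plane be z = a·E + b·N + c.
Station 8−Station 7: 45a + 46b = −27;  Station 9−Station 7: −523a + 6b = 282.
Solving gives a = −0.53987, b = −0.05882.
Gradient magnitude |∇z| = √(a² + b²) = √(0.29146 + 0.00346) = 0.54307.
True dip = arctan(0.54307) = 28.5°, dipping toward E (azimuth ≈ 084°).

28.5°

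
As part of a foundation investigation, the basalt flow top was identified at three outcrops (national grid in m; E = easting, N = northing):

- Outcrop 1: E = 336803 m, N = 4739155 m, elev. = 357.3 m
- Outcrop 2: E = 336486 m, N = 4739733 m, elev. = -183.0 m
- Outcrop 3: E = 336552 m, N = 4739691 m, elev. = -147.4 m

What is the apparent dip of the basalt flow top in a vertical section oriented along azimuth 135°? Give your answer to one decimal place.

Two edge vectors: Outcrop 1→Outcrop 2 = (-317, 578, -540.3), Outcrop 1→Outcrop 3 = (-251, 536, -504.7).
Normal n = (Outcrop 1→Outcrop 2) × (Outcrop 1→Outcrop 3) = (-2115.8, -24374.6, -24834).
So ∂z/∂E = −n_x/n_z = −0.08520 and ∂z/∂N = −n_y/n_z = −0.98150.
Unit vector along 135° is (sin 135°, cos 135°) = (0.7071, -0.7071).
Slope in that direction = a·(0.7071) + b·(-0.7071) = 0.63378.
Apparent dip = arctan|0.63378| = 32.4° (true dip is 44.6°, so apparent ≤ true as expected).

32.4°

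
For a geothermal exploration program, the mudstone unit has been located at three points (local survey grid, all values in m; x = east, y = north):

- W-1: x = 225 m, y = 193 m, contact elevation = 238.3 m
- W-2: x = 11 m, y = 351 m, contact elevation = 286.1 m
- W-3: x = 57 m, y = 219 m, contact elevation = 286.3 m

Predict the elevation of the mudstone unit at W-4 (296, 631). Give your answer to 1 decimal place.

Two edge vectors: W-1→W-2 = (-214, 158, 47.8), W-1→W-3 = (-168, 26, 48).
Normal n = (W-1→W-2) × (W-1→W-3) = (6341.2, 2241.6, 20980).
So ∂z/∂x = −n_x/n_z = −0.30225 and ∂z/∂y = −n_y/n_z = −0.10684.
Intercept c from W-1: 238.3 + 68.01 + 20.62 = 326.93.
At (296, 631): z = −89.5 − 67.4 + 326.93 = 170.0 m.

170.0 m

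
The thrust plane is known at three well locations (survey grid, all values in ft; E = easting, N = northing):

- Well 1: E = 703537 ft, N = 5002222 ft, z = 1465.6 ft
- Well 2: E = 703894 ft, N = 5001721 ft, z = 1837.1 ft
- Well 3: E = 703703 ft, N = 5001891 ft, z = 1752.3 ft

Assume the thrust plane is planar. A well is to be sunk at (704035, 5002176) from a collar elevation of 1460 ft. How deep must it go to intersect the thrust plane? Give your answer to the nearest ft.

Two edge vectors: Well 1→Well 2 = (357, -501, 371.5), Well 1→Well 3 = (166, -331, 286.7).
Normal n = (Well 1→Well 2) × (Well 1→Well 3) = (-20670.2, -40682.9, -35001).
So ∂z/∂E = −n_x/n_z = −0.59056027 and ∂z/∂N = −n_y/n_z = −1.16233536.
Intercept c from Well 1: 1465.6 + 415481.00 + 5814259.52 = 6231206.12.
At (704035, 5002176): z_contact = −415775.1 − 5814206.1 + 6231206.12 = 1225.0 ft.
Depth below ground = 1460 − 1225.0 = 235 ft.

235 ft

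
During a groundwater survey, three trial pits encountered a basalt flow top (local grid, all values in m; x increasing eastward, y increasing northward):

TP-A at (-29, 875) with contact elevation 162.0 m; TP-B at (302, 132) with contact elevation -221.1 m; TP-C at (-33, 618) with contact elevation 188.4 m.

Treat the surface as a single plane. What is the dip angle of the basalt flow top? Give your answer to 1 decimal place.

53.3°

Two edge vectors: TP-A→TP-B = (331, -743, -383.1), TP-A→TP-C = (-4, -257, 26.4).
Normal n = (TP-A→TP-B) × (TP-A→TP-C) = (-118071.9, -7206, -88039).
So ∂z/∂x = −n_x/n_z = −1.34113 and ∂z/∂y = −n_y/n_z = −0.08185.
Gradient magnitude |∇z| = √(a² + b²) = √(1.79863 + 0.00670) = 1.34363.
True dip = arctan(1.34363) = 53.3°, dipping toward E (azimuth ≈ 087°).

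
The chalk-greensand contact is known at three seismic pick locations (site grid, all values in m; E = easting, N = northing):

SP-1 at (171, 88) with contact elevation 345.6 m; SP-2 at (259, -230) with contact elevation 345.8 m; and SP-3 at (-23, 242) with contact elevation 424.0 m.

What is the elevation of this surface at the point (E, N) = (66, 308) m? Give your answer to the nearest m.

368 m

Two edge vectors: SP-1→SP-2 = (88, -318, 0.2), SP-1→SP-3 = (-194, 154, 78.4).
Normal n = (SP-1→SP-2) × (SP-1→SP-3) = (-24962, -6938, -48140).
So ∂z/∂E = −n_x/n_z = −0.51853 and ∂z/∂N = −n_y/n_z = −0.14412.
Intercept c from SP-1: 345.6 + 88.67 + 12.68 = 446.95.
At (66, 308): z = −34.2 − 44.4 + 446.95 = 368.3 m.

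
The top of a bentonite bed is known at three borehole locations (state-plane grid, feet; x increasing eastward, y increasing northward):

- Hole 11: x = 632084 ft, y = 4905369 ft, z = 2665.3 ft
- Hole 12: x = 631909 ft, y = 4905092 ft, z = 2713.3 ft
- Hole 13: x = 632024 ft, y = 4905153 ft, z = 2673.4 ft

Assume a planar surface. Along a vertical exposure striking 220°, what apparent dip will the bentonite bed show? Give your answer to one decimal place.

11.0°

Two edge vectors: Hole 11→Hole 12 = (-175, -277, 48), Hole 11→Hole 13 = (-60, -216, 8.1).
Normal n = (Hole 11→Hole 12) × (Hole 11→Hole 13) = (8124.3, -1462.5, 21180).
So ∂z/∂x = −n_x/n_z = −0.38358 and ∂z/∂y = −n_y/n_z = 0.06905.
Unit vector along 220° is (sin 220°, cos 220°) = (-0.6428, -0.7660).
Slope in that direction = a·(-0.6428) + b·(-0.7660) = 0.19367.
Apparent dip = arctan|0.19367| = 11.0° (true dip is 21.3°, so apparent ≤ true as expected).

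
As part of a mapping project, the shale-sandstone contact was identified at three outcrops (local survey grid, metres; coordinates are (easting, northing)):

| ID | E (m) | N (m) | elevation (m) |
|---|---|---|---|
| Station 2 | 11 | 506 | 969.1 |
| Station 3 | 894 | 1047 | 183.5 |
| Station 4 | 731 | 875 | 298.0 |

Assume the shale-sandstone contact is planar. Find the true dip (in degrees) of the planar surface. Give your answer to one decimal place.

50.8°

Two edge vectors: Station 2→Station 3 = (883, 541, -785.6), Station 2→Station 4 = (720, 369, -671.1).
Normal n = (Station 2→Station 3) × (Station 2→Station 4) = (-73178.7, 26949.3, -63693).
So ∂z/∂E = −n_x/n_z = −1.14893 and ∂z/∂N = −n_y/n_z = 0.42311.
Gradient magnitude |∇z| = √(a² + b²) = √(1.32004 + 0.17902) = 1.22436.
True dip = arctan(1.22436) = 50.8°, dipping toward ESE (azimuth ≈ 110°).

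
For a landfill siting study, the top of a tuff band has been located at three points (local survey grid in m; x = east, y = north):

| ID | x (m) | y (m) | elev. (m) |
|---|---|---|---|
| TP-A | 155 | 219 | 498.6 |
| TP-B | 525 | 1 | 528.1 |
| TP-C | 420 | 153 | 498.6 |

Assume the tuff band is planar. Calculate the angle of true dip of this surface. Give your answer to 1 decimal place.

13.6°

Let the plane be z = a·x + b·y + c.
TP-B−TP-A: 370a − 218b = 29.5;  TP-C−TP-A: 265a − 66b = 0.
Solving gives a = −0.05838, b = −0.23441.
Gradient magnitude |∇z| = √(a² + b²) = √(0.00341 + 0.05495) = 0.24157.
True dip = arctan(0.24157) = 13.6°, dipping toward NNE (azimuth ≈ 014°).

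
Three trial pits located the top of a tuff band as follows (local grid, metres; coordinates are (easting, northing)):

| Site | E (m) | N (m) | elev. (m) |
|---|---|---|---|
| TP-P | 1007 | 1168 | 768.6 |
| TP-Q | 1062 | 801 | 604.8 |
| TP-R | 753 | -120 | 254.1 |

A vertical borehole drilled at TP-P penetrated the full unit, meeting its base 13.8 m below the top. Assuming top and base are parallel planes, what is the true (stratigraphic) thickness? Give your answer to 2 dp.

Two edge vectors: TP-P→TP-Q = (55, -367, -163.8), TP-P→TP-R = (-254, -1288, -514.5).
Normal n = (TP-P→TP-Q) × (TP-P→TP-R) = (-22152.9, 69902.7, -164058).
So ∂z/∂E = −n_x/n_z = −0.13503 and ∂z/∂N = −n_y/n_z = 0.42609.
|∇z| = √(a²+b²) = 0.44697, so dip δ = arctan(0.44697) = 24.08°.
True thickness = vertical thickness × cos δ = 13.8 × cos 24.08° = 12.60 m.

12.60 m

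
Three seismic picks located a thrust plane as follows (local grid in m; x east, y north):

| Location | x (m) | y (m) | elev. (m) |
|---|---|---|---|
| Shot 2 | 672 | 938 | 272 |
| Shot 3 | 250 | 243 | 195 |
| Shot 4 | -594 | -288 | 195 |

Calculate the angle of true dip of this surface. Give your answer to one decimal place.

Two edge vectors: Shot 2→Shot 3 = (-422, -695, -77), Shot 2→Shot 4 = (-1266, -1226, -77).
Normal n = (Shot 2→Shot 3) × (Shot 2→Shot 4) = (-40887, 64988, -362498).
So ∂z/∂x = −n_x/n_z = −0.11279 and ∂z/∂y = −n_y/n_z = 0.17928.
Gradient magnitude |∇z| = √(a² + b²) = √(0.01272 + 0.03214) = 0.21181.
True dip = arctan(0.21181) = 12.0°, dipping toward SSE (azimuth ≈ 148°).

12.0°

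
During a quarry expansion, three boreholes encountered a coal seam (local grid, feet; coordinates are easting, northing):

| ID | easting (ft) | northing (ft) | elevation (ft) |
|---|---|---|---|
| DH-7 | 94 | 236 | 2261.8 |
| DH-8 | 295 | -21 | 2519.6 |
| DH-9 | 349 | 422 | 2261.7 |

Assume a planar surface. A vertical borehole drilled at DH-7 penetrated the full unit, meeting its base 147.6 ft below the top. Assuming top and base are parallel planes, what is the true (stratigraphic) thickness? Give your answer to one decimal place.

Two edge vectors: DH-7→DH-8 = (201, -257, 257.8), DH-7→DH-9 = (255, 186, -0.1).
Normal n = (DH-7→DH-8) × (DH-7→DH-9) = (-47925.1, 65759.1, 102921).
So ∂z/∂easting = −n_x/n_z = 0.46565 and ∂z/∂northing = −n_y/n_z = −0.63893.
|∇z| = √(a²+b²) = 0.79061, so dip δ = arctan(0.79061) = 38.33°.
True thickness = vertical thickness × cos δ = 147.6 × cos 38.33° = 115.8 ft.

115.8 ft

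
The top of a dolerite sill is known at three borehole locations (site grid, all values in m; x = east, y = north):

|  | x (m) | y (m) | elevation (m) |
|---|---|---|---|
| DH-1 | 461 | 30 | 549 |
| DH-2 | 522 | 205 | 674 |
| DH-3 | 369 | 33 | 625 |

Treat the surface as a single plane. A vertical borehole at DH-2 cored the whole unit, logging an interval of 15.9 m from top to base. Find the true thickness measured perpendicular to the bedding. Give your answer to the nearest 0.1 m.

9.8 m

Let the plane be z = a·x + b·y + c.
DH-2−DH-1: 61a + 175b = 125;  DH-3−DH-1: −92a + 3b = 76.
Solving gives a = −0.79377, b = 0.99097.
|∇z| = √(a²+b²) = 1.26969, so dip δ = arctan(1.26969) = 51.78°.
True thickness = vertical thickness × cos δ = 15.9 × cos 51.78° = 9.8 m.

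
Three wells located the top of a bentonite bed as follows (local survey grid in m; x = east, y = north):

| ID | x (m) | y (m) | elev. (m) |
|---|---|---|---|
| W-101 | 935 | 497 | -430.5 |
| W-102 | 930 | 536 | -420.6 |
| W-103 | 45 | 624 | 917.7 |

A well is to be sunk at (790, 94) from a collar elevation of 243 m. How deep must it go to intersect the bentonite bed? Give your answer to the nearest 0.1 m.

Let the plane be z = a·x + b·y + c.
W-102−W-101: −5a + 39b = 9.9;  W-103−W-101: −890a + 127b = 1348.2.
Solving gives a = −1.50616, b = 0.06075.
Then c = -430.5 − a·935 − b·497 = 947.57.
At (790, 94): z_contact = −1189.87 + 5.71 + 947.57 = -236.59 m.
Depth below ground = 243 − (-236.59) = 479.6 m.

479.6 m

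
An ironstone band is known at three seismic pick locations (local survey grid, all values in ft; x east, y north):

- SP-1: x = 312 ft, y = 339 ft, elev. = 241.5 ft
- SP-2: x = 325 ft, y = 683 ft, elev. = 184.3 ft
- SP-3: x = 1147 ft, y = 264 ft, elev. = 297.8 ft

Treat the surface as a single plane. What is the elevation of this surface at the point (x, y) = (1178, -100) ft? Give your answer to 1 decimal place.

360.7 ft

Two edge vectors: SP-1→SP-2 = (13, 344, -57.2), SP-1→SP-3 = (835, -75, 56.3).
Normal n = (SP-1→SP-2) × (SP-1→SP-3) = (15077.2, -48493.9, -288215).
So ∂z/∂x = −n_x/n_z = 0.052312 and ∂z/∂y = −n_y/n_z = −0.168256.
Intercept c from SP-1: 241.5 − 16.32 + 57.04 = 282.22.
At (1178, -100): z = 61.6 + 16.8 + 282.22 = 360.7 ft.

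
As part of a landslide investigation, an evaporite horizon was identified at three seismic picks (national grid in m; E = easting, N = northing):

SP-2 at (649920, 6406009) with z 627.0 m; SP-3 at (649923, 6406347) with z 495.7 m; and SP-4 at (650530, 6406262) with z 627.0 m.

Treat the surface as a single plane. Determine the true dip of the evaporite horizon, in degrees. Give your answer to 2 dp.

22.88°

Let the plane be z = a·E + b·N + c.
SP-3−SP-2: 3a + 338b = −131.3;  SP-4−SP-2: 610a + 253b = 0.
Solving gives a = 0.16171, b = −0.38990.
Gradient magnitude |∇z| = √(a² + b²) = √(0.02615 + 0.15202) = 0.42210.
True dip = arctan(0.42210) = 22.88°, dipping toward NNW (azimuth ≈ 337°).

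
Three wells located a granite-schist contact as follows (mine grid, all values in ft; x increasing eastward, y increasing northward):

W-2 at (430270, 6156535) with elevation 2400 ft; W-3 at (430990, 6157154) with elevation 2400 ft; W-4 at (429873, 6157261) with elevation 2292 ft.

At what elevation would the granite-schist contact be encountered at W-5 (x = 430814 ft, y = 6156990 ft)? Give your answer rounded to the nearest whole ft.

Two edge vectors: W-2→W-3 = (720, 619, 0), W-2→W-4 = (-397, 726, -108).
Normal n = (W-2→W-3) × (W-2→W-4) = (-66852, 77760, 768463).
So ∂z/∂x = −n_x/n_z = 0.08699443 and ∂z/∂y = −n_y/n_z = −0.10118900.
Intercept c from W-2: 2400 − 37431.09 + 622973.60 = 587942.51.
At (430814, 6156990): z = 37478.4 − 623019.6 + 587942.51 = 2401.3 ft.

2401 ft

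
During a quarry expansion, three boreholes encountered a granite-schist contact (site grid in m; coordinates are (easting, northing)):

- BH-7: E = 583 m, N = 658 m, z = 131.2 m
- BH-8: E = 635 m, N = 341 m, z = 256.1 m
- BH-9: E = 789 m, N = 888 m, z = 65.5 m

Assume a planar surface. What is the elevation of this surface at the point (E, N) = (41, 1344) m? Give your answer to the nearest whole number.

Two edge vectors: BH-7→BH-8 = (52, -317, 124.9), BH-7→BH-9 = (206, 230, -65.7).
Normal n = (BH-7→BH-8) × (BH-7→BH-9) = (-7900.1, 29145.8, 77262).
So ∂z/∂E = −n_x/n_z = 0.10225 and ∂z/∂N = −n_y/n_z = −0.37723.
Intercept c from BH-7: 131.2 − 59.61 + 248.22 = 319.81.
At (41, 1344): z = 4.2 − 507.0 + 319.81 = -183.0 m.

-183 m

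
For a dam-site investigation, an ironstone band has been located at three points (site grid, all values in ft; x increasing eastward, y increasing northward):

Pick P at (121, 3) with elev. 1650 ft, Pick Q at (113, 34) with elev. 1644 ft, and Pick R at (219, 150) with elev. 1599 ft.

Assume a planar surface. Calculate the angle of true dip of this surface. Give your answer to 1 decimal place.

Two edge vectors: Pick P→Pick Q = (-8, 31, -6), Pick P→Pick R = (98, 147, -51).
Normal n = (Pick P→Pick Q) × (Pick P→Pick R) = (-699, -996, -4214).
So ∂z/∂x = −n_x/n_z = −0.16588 and ∂z/∂y = −n_y/n_z = −0.23636.
Gradient magnitude |∇z| = √(a² + b²) = √(0.02751 + 0.05586) = 0.28875.
True dip = arctan(0.28875) = 16.1°, dipping toward NE (azimuth ≈ 035°).

16.1°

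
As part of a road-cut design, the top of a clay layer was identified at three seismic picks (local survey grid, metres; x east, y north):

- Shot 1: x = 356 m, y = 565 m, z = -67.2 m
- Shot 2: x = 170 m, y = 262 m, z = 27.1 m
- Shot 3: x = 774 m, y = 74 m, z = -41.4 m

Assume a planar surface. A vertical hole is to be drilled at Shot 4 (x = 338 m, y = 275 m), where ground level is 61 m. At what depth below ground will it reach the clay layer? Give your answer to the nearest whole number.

66 m

Two edge vectors: Shot 1→Shot 2 = (-186, -303, 94.3), Shot 1→Shot 3 = (418, -491, 25.8).
Normal n = (Shot 1→Shot 2) × (Shot 1→Shot 3) = (38483.9, 44216.2, 217980).
So ∂z/∂x = −n_x/n_z = −0.17655 and ∂z/∂y = −n_y/n_z = −0.20285.
Intercept c from Shot 1: -67.2 + 62.85 + 114.61 = 110.26.
At (338, 275): z_contact = −59.7 − 55.8 + 110.26 = -5.2 m.
Depth below ground = 61 − (-5.2) = 66 m.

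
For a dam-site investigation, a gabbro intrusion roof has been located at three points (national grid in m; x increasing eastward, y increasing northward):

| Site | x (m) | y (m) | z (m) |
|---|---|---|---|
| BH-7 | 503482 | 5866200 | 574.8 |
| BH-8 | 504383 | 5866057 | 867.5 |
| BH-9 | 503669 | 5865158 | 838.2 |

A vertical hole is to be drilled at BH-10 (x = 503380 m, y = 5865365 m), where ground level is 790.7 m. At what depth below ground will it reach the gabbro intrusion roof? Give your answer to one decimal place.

Two edge vectors: BH-7→BH-8 = (901, -143, 292.7), BH-7→BH-9 = (187, -1042, 263.4).
Normal n = (BH-7→BH-8) × (BH-7→BH-9) = (267327.2, -182588.5, -912101).
So ∂z/∂x = −n_x/n_z = 0.293089471 and ∂z/∂y = −n_y/n_z = −0.200184519.
Intercept c from BH-7: 574.8 − 147565.27 + 1174322.43 = 1027331.95.
At (503380, 5865365): z_contact = 147535.38 − 1174155.27 + 1027331.95 = 712.06 m.
Depth below ground = 790.7 − 712.06 = 78.6 m.

78.6 m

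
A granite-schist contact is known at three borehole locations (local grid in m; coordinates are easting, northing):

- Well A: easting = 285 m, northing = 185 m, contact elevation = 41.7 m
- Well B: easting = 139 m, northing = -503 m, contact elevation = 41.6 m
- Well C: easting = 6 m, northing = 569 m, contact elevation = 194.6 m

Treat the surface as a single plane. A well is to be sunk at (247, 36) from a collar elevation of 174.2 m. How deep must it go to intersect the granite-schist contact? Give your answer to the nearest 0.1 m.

129.8 m

Let the plane be z = a·easting + b·northing + c.
Well B−Well A: −146a − 688b = −0.1;  Well C−Well A: −279a + 384b = 152.9.
Solving gives a = −0.42399, b = 0.09012.
Then c = 41.7 − a·285 − b·185 = 145.87.
At (247, 36): z_contact = −104.73 + 3.24 + 145.87 = 44.38 m.
Depth below ground = 174.2 − 44.38 = 129.8 m.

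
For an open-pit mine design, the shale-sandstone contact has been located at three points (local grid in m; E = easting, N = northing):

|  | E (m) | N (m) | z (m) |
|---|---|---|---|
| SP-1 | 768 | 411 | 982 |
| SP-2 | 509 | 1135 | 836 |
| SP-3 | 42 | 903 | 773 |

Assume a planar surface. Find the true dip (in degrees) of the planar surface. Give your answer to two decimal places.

Let the plane be z = a·E + b·N + c.
SP-2−SP-1: −259a + 724b = −146;  SP-3−SP-1: −726a + 492b = −209.
Solving gives a = 0.19961, b = −0.13025.
Gradient magnitude |∇z| = √(a² + b²) = √(0.03984 + 0.01697) = 0.23835.
True dip = arctan(0.23835) = 13.41°, dipping toward WNW (azimuth ≈ 303°).

13.41°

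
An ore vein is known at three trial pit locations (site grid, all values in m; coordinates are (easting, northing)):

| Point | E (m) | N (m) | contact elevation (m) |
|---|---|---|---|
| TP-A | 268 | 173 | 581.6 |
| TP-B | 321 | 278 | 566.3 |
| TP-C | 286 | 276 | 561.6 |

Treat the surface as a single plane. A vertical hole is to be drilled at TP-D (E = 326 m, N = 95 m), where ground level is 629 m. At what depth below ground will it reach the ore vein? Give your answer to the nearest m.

Let the plane be z = a·E + b·N + c.
TP-B−TP-A: 53a + 105b = −15.3;  TP-C−TP-A: 18a + 103b = −20.
Solving gives a = 0.14685, b = −0.21984.
Then c = 581.6 − a·268 − b·173 = 580.28.
At (326, 95): z_contact = 47.9 − 20.9 + 580.28 = 607.3 m.
Depth below ground = 629 − 607.3 = 22 m.

22 m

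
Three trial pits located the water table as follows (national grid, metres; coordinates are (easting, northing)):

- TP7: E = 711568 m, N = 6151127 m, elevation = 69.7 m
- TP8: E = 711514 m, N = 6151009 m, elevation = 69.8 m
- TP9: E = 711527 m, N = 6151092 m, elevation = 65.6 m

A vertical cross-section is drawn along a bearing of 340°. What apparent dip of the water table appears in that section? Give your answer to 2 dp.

Two edge vectors: TP7→TP8 = (-54, -118, 0.1), TP7→TP9 = (-41, -35, -4.1).
Normal n = (TP7→TP8) × (TP7→TP9) = (487.3, -225.5, -2948).
So ∂z/∂E = −n_x/n_z = 0.16530 and ∂z/∂N = −n_y/n_z = −0.07649.
Unit vector along 340° is (sin 340°, cos 340°) = (-0.3420, 0.9397).
Slope in that direction = a·(-0.3420) + b·(0.9397) = −0.12841.
Apparent dip = arctan|0.12841| = 7.32° (true dip is 10.3°, so apparent ≤ true as expected).

7.32°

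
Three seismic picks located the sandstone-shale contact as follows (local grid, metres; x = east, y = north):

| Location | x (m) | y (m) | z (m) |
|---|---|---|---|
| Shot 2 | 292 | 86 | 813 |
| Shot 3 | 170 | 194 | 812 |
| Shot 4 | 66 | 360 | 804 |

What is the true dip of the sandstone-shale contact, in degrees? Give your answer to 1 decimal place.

7.1°

Two edge vectors: Shot 2→Shot 3 = (-122, 108, -1), Shot 2→Shot 4 = (-226, 274, -9).
Normal n = (Shot 2→Shot 3) × (Shot 2→Shot 4) = (-698, -872, -9020).
So ∂z/∂x = −n_x/n_z = −0.07738 and ∂z/∂y = −n_y/n_z = −0.09667.
Gradient magnitude |∇z| = √(a² + b²) = √(0.00599 + 0.00935) = 0.12383.
True dip = arctan(0.12383) = 7.1°, dipping toward NE (azimuth ≈ 039°).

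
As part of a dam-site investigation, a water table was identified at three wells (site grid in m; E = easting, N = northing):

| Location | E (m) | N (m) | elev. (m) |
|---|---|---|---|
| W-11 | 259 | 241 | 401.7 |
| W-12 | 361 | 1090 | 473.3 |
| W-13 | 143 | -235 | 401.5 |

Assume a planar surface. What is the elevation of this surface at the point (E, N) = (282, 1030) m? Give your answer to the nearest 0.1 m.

Two edge vectors: W-11→W-12 = (102, 849, 71.6), W-11→W-13 = (-116, -476, -0.2).
Normal n = (W-11→W-12) × (W-11→W-13) = (33911.8, -8285.2, 49932).
So ∂z/∂E = −n_x/n_z = −0.679160 and ∂z/∂N = −n_y/n_z = 0.165930.
Intercept c from W-11: 401.7 + 175.90 − 39.99 = 537.61.
At (282, 1030): z = −191.5 + 170.9 + 537.61 = 517.0 m.

517.0 m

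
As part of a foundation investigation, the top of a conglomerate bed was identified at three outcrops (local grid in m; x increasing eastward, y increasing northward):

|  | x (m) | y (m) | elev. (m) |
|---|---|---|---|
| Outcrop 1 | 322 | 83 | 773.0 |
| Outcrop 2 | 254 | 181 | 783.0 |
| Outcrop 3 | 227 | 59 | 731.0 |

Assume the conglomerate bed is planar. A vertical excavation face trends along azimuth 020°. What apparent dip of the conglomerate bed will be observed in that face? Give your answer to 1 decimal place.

24.1°

Two edge vectors: Outcrop 1→Outcrop 2 = (-68, 98, 10), Outcrop 1→Outcrop 3 = (-95, -24, -42).
Normal n = (Outcrop 1→Outcrop 2) × (Outcrop 1→Outcrop 3) = (-3876, -3806, 10942).
So ∂z/∂x = −n_x/n_z = 0.35423 and ∂z/∂y = −n_y/n_z = 0.34783.
Unit vector along 020° is (sin 20°, cos 20°) = (0.3420, 0.9397).
Slope in that direction = a·(0.3420) + b·(0.9397) = 0.44801.
Apparent dip = arctan|0.44801| = 24.1° (true dip is 26.4°, so apparent ≤ true as expected).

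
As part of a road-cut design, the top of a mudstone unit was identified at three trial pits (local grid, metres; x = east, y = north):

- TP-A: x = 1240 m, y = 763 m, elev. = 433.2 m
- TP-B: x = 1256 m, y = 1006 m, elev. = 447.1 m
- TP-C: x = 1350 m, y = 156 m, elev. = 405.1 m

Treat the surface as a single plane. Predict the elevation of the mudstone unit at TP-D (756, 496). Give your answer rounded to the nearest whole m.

397 m

Let the plane be z = a·x + b·y + c.
TP-B−TP-A: 16a + 243b = 13.9;  TP-C−TP-A: 110a − 607b = −28.1.
Solving gives a = 0.04415, b = 0.05429.
Then c = 433.2 − a·1240 − b·763 = 337.02.
At (756, 496): z = 33.4 + 26.9 + 337.02 = 397.3 m.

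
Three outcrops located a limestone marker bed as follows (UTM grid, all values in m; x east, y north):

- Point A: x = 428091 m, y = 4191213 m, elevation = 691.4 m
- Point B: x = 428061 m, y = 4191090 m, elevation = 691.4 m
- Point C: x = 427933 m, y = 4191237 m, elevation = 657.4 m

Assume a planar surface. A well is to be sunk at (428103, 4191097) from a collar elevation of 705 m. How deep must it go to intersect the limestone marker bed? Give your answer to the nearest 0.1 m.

Two edge vectors: Point A→Point B = (-30, -123, 0), Point A→Point C = (-158, 24, -34).
Normal n = (Point A→Point B) × (Point A→Point C) = (4182, -1020, -20154).
So ∂z/∂x = −n_x/n_z = 0.207502233 and ∂z/∂y = −n_y/n_z = −0.050610301.
Intercept c from Point A: 691.4 − 88829.84 + 212118.55 = 123980.11.
At (428103, 4191097): z_contact = 88832.33 − 212112.68 + 123980.11 = 699.76 m.
Depth below ground = 705 − 699.76 = 5.2 m.

5.2 m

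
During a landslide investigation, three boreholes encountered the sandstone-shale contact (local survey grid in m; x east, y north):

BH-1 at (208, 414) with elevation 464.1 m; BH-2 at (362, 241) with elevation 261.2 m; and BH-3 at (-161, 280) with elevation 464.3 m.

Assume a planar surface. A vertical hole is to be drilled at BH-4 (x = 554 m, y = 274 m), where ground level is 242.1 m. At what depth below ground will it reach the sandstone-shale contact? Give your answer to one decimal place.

13.5 m

Two edge vectors: BH-1→BH-2 = (154, -173, -202.9), BH-1→BH-3 = (-369, -134, 0.2).
Normal n = (BH-1→BH-2) × (BH-1→BH-3) = (-27223.2, 74839.3, -84473).
So ∂z/∂x = −n_x/n_z = −0.32227 and ∂z/∂y = −n_y/n_z = 0.88596.
Intercept c from BH-1: 464.1 + 67.03 − 366.79 = 164.35.
At (554, 274): z_contact = −178.54 + 242.75 + 164.35 = 228.56 m.
Depth below ground = 242.1 − 228.56 = 13.5 m.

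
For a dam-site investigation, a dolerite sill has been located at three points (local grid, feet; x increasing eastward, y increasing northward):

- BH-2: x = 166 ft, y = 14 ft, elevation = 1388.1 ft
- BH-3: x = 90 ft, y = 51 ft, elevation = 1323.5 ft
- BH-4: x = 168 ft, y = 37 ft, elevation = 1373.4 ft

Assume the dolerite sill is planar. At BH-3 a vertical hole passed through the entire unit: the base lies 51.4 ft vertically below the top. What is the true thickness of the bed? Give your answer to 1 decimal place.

39.0 ft

Let the plane be z = a·x + b·y + c.
BH-3−BH-2: −76a + 37b = −64.6;  BH-4−BH-2: 2a + 23b = −14.7.
Solving gives a = 0.51696, b = −0.68408.
|∇z| = √(a²+b²) = 0.85745, so dip δ = arctan(0.85745) = 40.61°.
True thickness = vertical thickness × cos δ = 51.4 × cos 40.61° = 39.0 ft.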